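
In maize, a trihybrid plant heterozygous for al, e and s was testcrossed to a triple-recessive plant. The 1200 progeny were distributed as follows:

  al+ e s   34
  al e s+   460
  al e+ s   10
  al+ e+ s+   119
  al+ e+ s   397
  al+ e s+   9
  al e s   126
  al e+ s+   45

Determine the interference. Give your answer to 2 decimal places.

The two most frequent reciprocal classes, al+ e+ s and al e s+, are the parental types, so the F1 was al+ e+ s / al e s+.
The two rarest classes, al e+ s and al+ e s+, are the double crossovers. Comparing them with the parentals, only the al allele has switched, so al is the middle locus and the order is e – al – s.
e–al: (79 + 19)/1200 = 0.0817; al–s: (245 + 19)/1200 = 0.2200.
Expected DCO frequency = 0.0817 × 0.2200 ≈ 0.01797; observed = 19/1200 ≈ 0.01583.
Coefficient of coincidence = 0.01583/0.01797 ≈ 0.88; interference = 1 − 0.88 = 0.12.

0.12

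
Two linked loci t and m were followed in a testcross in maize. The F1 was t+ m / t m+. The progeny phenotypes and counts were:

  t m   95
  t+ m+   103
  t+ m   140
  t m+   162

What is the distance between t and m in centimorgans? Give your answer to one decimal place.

39.6 centimorgans

The recombinant classes are t+ m+ and t m: 103 + 95 = 198.
Recombination frequency = 198/500 = 0.3960 ≈ 39.6%, i.e. 39.6 centimorgans.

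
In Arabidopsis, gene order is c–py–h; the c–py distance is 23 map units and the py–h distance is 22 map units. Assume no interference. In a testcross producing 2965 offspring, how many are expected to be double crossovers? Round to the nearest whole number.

Map distances give recombination frequencies of 0.230 and 0.220 for the two intervals.
With no interference, expected double-crossover frequency = 0.230 × 0.220 = 0.05060.
Expected number = 0.05060 × 2965 = 150.03 ≈ 150.

150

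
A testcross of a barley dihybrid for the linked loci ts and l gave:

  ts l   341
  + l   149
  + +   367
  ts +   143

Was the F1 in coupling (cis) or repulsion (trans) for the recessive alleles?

cis

The two most frequent classes are + + (367) and ts l (341); these are the parental (non-recombinant) types.
So the F1 carried + + on one chromosome and ts l on the other — the recessive alleles are on the same chromosome (cis / coupling).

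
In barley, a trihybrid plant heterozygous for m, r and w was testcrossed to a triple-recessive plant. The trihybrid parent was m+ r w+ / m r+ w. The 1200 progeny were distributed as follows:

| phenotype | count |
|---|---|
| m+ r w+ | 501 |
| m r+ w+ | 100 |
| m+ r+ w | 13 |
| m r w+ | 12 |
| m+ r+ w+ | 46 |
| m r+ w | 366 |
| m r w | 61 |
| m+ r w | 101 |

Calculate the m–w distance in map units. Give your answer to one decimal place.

The two rarest classes, m r w+ and m+ r+ w, are the double crossovers. Comparing them with the parentals, only the m allele has switched, so m is the middle locus and the order is r – m – w.
Crossovers in the m–w interval produce the single-crossover classes m+ r w and m r+ w+ (101 + 100 = 201) plus the double crossovers (25).
RF(m–w) = (201 + 25) / 1200 = 226/1200 = 0.1883 → 18.8 map units.

18.8 map units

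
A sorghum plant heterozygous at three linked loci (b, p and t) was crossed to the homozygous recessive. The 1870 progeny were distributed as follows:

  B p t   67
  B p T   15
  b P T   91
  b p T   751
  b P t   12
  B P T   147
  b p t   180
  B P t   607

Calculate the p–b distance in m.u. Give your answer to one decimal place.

The two most frequent reciprocal classes, b p T and B P t, are the parental types, so the F1 was b p T / B P t.
The two rarest classes, B p T and b P t, are the double crossovers. Comparing them with the parentals, only the b allele has switched, so b is the middle locus and the order is t – b – p.
Crossovers in the b–p interval produce the single-crossover classes b P T and B p t (91 + 67 = 158) plus the double crossovers (27).
RF(b–p) = (158 + 27) / 1870 = 185/1870 = 0.0989 → 9.9 m.u.

9.9 m.u.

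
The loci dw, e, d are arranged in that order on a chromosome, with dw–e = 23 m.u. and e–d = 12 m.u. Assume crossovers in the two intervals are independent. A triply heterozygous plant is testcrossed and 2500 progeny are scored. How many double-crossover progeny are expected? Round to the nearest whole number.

Map distances give recombination frequencies of 0.230 and 0.120 for the two intervals.
With no interference, expected double-crossover frequency = 0.230 × 0.120 = 0.02760.
Expected number = 0.02760 × 2500 = 69.00 ≈ 69.

69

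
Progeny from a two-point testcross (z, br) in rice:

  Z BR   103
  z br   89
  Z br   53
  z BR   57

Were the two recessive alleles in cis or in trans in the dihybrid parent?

cis

The two most frequent classes are Z BR (103) and z br (89); these are the parental (non-recombinant) types.
So the F1 carried Z BR on one chromosome and z br on the other — the recessive alleles are on the same chromosome (cis / coupling).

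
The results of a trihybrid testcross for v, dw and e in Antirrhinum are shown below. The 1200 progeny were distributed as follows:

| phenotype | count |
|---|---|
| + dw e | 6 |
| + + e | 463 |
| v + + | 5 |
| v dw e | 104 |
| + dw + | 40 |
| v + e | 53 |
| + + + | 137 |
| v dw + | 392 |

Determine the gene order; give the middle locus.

The two most frequent reciprocal classes, + + e and v dw +, are the parental types, so the F1 was + + e / v dw +.
The two rarest classes, + dw e and v + +, are the double crossovers. Comparing them with the parentals, only the dw allele has switched, so dw is the middle locus and the order is e – dw – v.

dw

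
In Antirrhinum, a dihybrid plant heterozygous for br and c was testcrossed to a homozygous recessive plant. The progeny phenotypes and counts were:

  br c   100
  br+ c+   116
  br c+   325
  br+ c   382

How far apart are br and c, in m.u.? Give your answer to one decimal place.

The two most frequent classes, br+ c (382) and br c+ (325), are the parental types, so the F1 was br+ c / br c+.
The recombinant classes are br+ c+ and br c: 116 + 100 = 216.
Recombination frequency = 216/923 = 0.2340 ≈ 23.4%, i.e. 23.4 m.u.

23.4 m.u.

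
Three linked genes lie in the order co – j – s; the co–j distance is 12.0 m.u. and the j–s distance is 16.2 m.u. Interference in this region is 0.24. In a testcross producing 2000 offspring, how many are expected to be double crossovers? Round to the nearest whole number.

30

Map distances give recombination frequencies of 0.120 and 0.162 for the two intervals.
With interference 0.24 (so coincidence = 0.76), expected double-crossover frequency = 0.120 × 0.162 × 0.76 = 0.01477.
Expected number = 0.01477 × 2000 = 29.55 ≈ 30.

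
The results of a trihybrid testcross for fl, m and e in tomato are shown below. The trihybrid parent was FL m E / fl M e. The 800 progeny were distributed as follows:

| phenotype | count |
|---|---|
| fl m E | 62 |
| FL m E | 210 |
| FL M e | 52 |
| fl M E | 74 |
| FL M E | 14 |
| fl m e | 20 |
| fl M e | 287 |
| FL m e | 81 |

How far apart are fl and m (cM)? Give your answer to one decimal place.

18.5 cM

The two rarest classes, FL M E and fl m e, are the double crossovers. Comparing them with the parentals, only the m allele has switched, so m is the middle locus and the order is fl – m – e.
Crossovers in the fl–m interval produce the single-crossover classes fl m E and FL M e (62 + 52 = 114) plus the double crossovers (34).
RF(fl–m) = (114 + 34) / 800 = 148/800 = 0.1850 → 18.5 cM.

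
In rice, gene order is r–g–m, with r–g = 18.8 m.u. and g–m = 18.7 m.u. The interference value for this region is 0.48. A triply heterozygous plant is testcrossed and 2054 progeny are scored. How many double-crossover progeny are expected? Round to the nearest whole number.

Map distances give recombination frequencies of 0.188 and 0.187 for the two intervals.
With interference 0.48 (so coincidence = 0.52), expected double-crossover frequency = 0.188 × 0.187 × 0.52 = 0.01828.
Expected number = 0.01828 × 2054 = 37.55 ≈ 38.

38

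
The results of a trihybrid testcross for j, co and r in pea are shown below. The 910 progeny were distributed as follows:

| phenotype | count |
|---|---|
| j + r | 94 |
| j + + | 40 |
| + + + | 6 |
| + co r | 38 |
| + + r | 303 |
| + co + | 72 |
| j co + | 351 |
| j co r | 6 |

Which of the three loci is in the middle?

r

The two most frequent reciprocal classes, + + r and j co +, are the parental types, so the F1 was + + r / j co +.
The two rarest classes, + + + and j co r, are the double crossovers. Comparing them with the parentals, only the r allele has switched, so r is the middle locus and the order is co – r – j.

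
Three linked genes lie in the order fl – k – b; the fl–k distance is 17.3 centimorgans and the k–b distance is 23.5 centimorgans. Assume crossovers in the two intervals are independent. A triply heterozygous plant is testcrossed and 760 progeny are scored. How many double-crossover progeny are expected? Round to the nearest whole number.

31

Map distances give recombination frequencies of 0.173 and 0.235 for the two intervals.
With no interference, expected double-crossover frequency = 0.173 × 0.235 = 0.04066.
Expected number = 0.04066 × 760 = 30.90 ≈ 31.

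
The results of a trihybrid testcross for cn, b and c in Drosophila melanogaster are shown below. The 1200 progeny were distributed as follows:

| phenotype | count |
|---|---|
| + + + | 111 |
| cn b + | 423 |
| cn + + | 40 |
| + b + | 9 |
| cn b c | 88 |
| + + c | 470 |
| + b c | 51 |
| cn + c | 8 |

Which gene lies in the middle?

The two most frequent reciprocal classes, + + c and cn b +, are the parental types, so the F1 was + + c / cn b +.
The two rarest classes, cn + c and + b +, are the double crossovers. Comparing them with the parentals, only the cn allele has switched, so cn is the middle locus and the order is b – cn – c.

cn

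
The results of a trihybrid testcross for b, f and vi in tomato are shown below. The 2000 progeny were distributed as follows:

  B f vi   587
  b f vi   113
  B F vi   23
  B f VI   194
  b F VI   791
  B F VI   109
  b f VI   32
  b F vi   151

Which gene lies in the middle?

The two most frequent reciprocal classes, B f vi and b F VI, are the parental types, so the F1 was B f vi / b F VI.
The two rarest classes, B F vi and b f VI, are the double crossovers. Comparing them with the parentals, only the f allele has switched, so f is the middle locus and the order is vi – f – b.

f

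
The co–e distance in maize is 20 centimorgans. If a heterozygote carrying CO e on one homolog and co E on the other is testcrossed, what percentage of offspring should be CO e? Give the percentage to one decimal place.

A map distance of 20 centimorgans corresponds to a recombination frequency of 0.200.
The F1 is CO e / co E, so CO e is a parental gamete class with expected frequency (1 − r)/2 = 0.800/2 = 0.4000.
That is 0.4000 = 40.0% of the progeny.

40.0%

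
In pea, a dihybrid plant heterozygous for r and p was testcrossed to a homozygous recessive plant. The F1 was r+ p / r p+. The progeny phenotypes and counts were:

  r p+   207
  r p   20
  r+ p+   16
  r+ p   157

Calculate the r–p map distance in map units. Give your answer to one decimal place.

9.0 map units

The recombinant classes are r+ p+ and r p: 16 + 20 = 36.
Recombination frequency = 36/400 = 0.0900 ≈ 9.0%, i.e. 9.0 map units.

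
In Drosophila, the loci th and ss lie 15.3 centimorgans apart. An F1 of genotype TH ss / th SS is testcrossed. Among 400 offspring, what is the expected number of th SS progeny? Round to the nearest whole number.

A map distance of 15.3 centimorgans corresponds to a recombination frequency of 0.153.
The F1 is TH ss / th SS, so th SS is a parental gamete class with expected frequency (1 − r)/2 = 0.847/2 = 0.4235.
Expected number = 0.4235 × 400 = 169.40 ≈ 169.

169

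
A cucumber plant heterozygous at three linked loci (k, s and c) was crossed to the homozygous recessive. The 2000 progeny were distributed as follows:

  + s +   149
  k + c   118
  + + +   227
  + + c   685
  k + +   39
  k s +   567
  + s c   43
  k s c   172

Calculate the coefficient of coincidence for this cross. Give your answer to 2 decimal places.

The two most frequent reciprocal classes, k s + and + + c, are the parental types, so the F1 was k s + / + + c.
The two rarest classes, k + + and + s c, are the double crossovers. Comparing them with the parentals, only the s allele has switched, so s is the middle locus and the order is k – s – c.
k–s: (267 + 82)/2000 = 0.1745; s–c: (399 + 82)/2000 = 0.2405.
Expected DCO frequency = 0.1745 × 0.2405 ≈ 0.04197; observed = 82/2000 ≈ 0.04100.
Coefficient of coincidence = 0.04100/0.04197 ≈ 0.98.

0.98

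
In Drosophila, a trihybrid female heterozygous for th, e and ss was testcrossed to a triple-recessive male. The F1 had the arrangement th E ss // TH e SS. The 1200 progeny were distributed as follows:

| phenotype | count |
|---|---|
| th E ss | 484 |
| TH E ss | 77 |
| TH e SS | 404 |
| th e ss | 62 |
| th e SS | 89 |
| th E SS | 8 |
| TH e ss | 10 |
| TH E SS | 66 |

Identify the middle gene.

The two rarest classes, th E SS and TH e ss, are the double crossovers. Comparing them with the parentals, only the ss allele has switched, so ss is the middle locus and the order is e – ss – th.

ss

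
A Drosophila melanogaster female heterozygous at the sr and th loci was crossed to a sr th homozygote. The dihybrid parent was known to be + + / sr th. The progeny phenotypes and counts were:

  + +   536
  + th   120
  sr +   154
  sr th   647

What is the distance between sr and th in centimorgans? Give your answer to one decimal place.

18.8 centimorgans

The recombinant classes are + th and sr +: 120 + 154 = 274.
Recombination frequency = 274/1457 = 0.1881 ≈ 18.8%, i.e. 18.8 centimorgans.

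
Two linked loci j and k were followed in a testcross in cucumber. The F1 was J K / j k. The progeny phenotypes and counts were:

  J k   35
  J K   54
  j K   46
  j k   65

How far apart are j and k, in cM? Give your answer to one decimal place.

40.5 cM

The recombinant classes are J k and j K: 35 + 46 = 81.
Recombination frequency = 81/200 = 0.4050 ≈ 40.5%, i.e. 40.5 cM.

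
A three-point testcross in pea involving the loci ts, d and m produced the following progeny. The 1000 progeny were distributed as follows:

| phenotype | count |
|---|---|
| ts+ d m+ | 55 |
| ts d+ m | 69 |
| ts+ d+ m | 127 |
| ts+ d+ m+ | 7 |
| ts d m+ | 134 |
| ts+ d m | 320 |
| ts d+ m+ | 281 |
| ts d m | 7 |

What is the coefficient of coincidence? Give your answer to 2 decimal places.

0.37

The two most frequent reciprocal classes, ts d+ m+ and ts+ d m, are the parental types, so the F1 was ts d+ m+ / ts+ d m.
The two rarest classes, ts+ d+ m+ and ts d m, are the double crossovers. Comparing them with the parentals, only the ts allele has switched, so ts is the middle locus and the order is d – ts – m.
d–ts: (261 + 14)/1000 = 0.2750; ts–m: (124 + 14)/1000 = 0.1380.
Expected DCO frequency = 0.2750 × 0.1380 ≈ 0.03795; observed = 14/1000 ≈ 0.01400.
Coefficient of coincidence = 0.01400/0.03795 ≈ 0.37.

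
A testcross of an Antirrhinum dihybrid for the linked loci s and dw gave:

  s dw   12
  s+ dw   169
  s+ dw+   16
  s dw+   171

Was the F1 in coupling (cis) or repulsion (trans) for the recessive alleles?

trans

The two most frequent classes are s+ dw (169) and s dw+ (171); these are the parental (non-recombinant) types.
So the F1 carried s+ dw on one chromosome and s dw+ on the other — the recessive alleles are on opposite chromosomes (trans / repulsion).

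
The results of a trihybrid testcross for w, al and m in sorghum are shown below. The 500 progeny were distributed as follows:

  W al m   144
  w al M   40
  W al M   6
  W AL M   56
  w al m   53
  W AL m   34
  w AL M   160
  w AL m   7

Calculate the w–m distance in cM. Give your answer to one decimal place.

The two most frequent reciprocal classes, W al m and w AL M, are the parental types, so the F1 was W al m / w AL M.
The two rarest classes, W al M and w AL m, are the double crossovers. Comparing them with the parentals, only the m allele has switched, so m is the middle locus and the order is w – m – al.
Crossovers in the w–m interval produce the single-crossover classes w al m and W AL M (53 + 56 = 109) plus the double crossovers (13).
RF(w–m) = (109 + 13) / 500 = 122/500 = 0.2440 → 24.4 cM.

24.4 cM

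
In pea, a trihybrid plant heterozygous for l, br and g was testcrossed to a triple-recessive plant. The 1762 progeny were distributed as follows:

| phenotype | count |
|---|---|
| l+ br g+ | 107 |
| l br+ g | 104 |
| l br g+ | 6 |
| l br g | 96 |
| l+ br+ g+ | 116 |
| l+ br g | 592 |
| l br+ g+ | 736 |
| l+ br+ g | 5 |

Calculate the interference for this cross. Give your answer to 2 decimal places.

The two most frequent reciprocal classes, l+ br g and l br+ g+, are the parental types, so the F1 was l+ br g / l br+ g+.
The two rarest classes, l+ br+ g and l br g+, are the double crossovers. Comparing them with the parentals, only the br allele has switched, so br is the middle locus and the order is g – br – l.
g–br: (211 + 11)/1762 = 0.1260; br–l: (212 + 11)/1762 = 0.1266.
Expected DCO frequency = 0.1260 × 0.1266 ≈ 0.01595; observed = 11/1762 ≈ 0.00624.
Coefficient of coincidence = 0.00624/0.01595 ≈ 0.39; interference = 1 − 0.39 = 0.61.

0.61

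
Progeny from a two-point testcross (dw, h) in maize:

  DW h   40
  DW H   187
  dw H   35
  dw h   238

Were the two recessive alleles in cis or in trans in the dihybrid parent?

The two most frequent classes are DW H (187) and dw h (238); these are the parental (non-recombinant) types.
So the F1 carried DW H on one chromosome and dw h on the other — the recessive alleles are on the same chromosome (cis / coupling).

cis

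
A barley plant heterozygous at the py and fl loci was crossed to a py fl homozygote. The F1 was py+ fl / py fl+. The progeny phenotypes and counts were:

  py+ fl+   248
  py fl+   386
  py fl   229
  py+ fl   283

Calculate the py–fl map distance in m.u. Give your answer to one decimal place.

The recombinant classes are py+ fl+ and py fl: 248 + 229 = 477.
Recombination frequency = 477/1146 = 0.4162 ≈ 41.6%, i.e. 41.6 m.u.

41.6 m.u.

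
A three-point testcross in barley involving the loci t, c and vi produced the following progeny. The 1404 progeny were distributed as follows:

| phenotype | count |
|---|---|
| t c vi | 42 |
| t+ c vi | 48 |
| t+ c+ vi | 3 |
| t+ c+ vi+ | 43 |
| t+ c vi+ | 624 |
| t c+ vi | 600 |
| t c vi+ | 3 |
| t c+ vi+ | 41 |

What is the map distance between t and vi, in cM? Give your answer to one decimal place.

6.8 cM

The two most frequent reciprocal classes, t c+ vi and t+ c vi+, are the parental types, so the F1 was t c+ vi / t+ c vi+.
The two rarest classes, t+ c+ vi and t c vi+, are the double crossovers. Comparing them with the parentals, only the t allele has switched, so t is the middle locus and the order is c – t – vi.
Crossovers in the t–vi interval produce the single-crossover classes t c+ vi+ and t+ c vi (41 + 48 = 89) plus the double crossovers (6).
RF(t–vi) = (89 + 6) / 1404 = 95/1404 = 0.0677 → 6.8 cM.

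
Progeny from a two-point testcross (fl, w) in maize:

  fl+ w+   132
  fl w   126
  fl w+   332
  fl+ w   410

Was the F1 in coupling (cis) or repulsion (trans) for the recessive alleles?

trans

The two most frequent classes are fl+ w (410) and fl w+ (332); these are the parental (non-recombinant) types.
So the F1 carried fl+ w on one chromosome and fl w+ on the other — the recessive alleles are on opposite chromosomes (trans / repulsion).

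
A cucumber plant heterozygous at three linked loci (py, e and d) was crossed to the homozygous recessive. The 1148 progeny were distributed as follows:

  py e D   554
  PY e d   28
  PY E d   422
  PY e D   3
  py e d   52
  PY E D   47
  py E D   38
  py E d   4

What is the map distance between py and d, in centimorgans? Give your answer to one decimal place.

The two most frequent reciprocal classes, PY E d and py e D, are the parental types, so the F1 was PY E d / py e D.
The two rarest classes, py E d and PY e D, are the double crossovers. Comparing them with the parentals, only the py allele has switched, so py is the middle locus and the order is e – py – d.
Crossovers in the py–d interval produce the single-crossover classes PY E D and py e d (47 + 52 = 99) plus the double crossovers (7).
RF(py–d) = (99 + 7) / 1148 = 106/1148 = 0.0923 → 9.2 centimorgans.

9.2 centimorgans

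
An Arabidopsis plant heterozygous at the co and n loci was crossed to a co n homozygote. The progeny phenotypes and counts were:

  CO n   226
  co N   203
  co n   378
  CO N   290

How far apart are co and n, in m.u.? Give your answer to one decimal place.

The two most frequent classes, CO N (290) and co n (378), are the parental types, so the F1 was CO N / co n.
The recombinant classes are CO n and co N: 226 + 203 = 429.
Recombination frequency = 429/1097 = 0.3911 ≈ 39.1%, i.e. 39.1 m.u.

39.1 m.u.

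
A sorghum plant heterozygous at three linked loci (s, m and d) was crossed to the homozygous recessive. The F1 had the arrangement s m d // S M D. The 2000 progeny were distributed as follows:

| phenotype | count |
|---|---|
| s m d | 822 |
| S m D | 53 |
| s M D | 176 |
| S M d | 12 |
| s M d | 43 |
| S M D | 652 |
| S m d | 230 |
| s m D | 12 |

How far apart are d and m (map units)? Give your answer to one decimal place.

6.0 map units

The two rarest classes, s m D and S M d, are the double crossovers. Comparing them with the parentals, only the d allele has switched, so d is the middle locus and the order is m – d – s.
Crossovers in the m–d interval produce the single-crossover classes s M d and S m D (43 + 53 = 96) plus the double crossovers (24).
RF(m–d) = (96 + 24) / 2000 = 120/2000 = 0.0600 → 6.0 map units.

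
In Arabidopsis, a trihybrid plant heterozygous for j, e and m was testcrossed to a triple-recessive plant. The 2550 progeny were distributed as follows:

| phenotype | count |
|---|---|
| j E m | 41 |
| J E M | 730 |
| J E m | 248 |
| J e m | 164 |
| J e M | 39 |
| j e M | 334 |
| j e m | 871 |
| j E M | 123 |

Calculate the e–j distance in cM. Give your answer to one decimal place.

The two most frequent reciprocal classes, J E M and j e m, are the parental types, so the F1 was J E M / j e m.
The two rarest classes, J e M and j E m, are the double crossovers. Comparing them with the parentals, only the e allele has switched, so e is the middle locus and the order is m – e – j.
Crossovers in the e–j interval produce the single-crossover classes j E M and J e m (123 + 164 = 287) plus the double crossovers (80).
RF(e–j) = (287 + 80) / 2550 = 367/2550 = 0.1439 → 14.4 cM.

14.4 cM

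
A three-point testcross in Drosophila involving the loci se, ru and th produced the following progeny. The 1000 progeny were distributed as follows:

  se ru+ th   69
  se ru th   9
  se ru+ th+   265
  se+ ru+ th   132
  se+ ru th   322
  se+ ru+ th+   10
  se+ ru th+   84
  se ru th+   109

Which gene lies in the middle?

The two most frequent reciprocal classes, se ru+ th+ and se+ ru th, are the parental types, so the F1 was se ru+ th+ / se+ ru th.
The two rarest classes, se+ ru+ th+ and se ru th, are the double crossovers. Comparing them with the parentals, only the se allele has switched, so se is the middle locus and the order is ru – se – th.

se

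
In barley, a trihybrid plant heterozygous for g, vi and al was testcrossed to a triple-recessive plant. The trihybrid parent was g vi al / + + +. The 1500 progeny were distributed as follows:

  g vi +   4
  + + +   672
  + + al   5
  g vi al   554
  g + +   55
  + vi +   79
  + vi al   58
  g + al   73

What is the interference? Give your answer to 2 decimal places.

The two rarest classes, g vi + and + + al, are the double crossovers. Comparing them with the parentals, only the al allele has switched, so al is the middle locus and the order is vi – al – g.
vi–al: (152 + 9)/1500 = 0.1073; al–g: (113 + 9)/1500 = 0.0813.
Expected DCO frequency = 0.1073 × 0.0813 ≈ 0.00872; observed = 9/1500 ≈ 0.00600.
Coefficient of coincidence = 0.00600/0.00872 ≈ 0.69; interference = 1 − 0.69 = 0.31.

0.31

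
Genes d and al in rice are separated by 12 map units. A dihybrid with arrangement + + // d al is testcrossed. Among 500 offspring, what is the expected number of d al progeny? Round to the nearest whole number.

220

A map distance of 12 map units corresponds to a recombination frequency of 0.120.
The F1 is + + / d al, so d al is a parental gamete class with expected frequency (1 − r)/2 = 0.880/2 = 0.4400.
Expected number = 0.4400 × 500 = 220.00 ≈ 220.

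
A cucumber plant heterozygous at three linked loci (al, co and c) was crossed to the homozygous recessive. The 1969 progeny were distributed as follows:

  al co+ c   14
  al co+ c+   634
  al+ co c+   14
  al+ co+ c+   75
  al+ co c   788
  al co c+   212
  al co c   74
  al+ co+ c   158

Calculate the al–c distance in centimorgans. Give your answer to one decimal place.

9.0 centimorgans

The two most frequent reciprocal classes, al co+ c+ and al+ co c, are the parental types, so the F1 was al co+ c+ / al+ co c.
The two rarest classes, al co+ c and al+ co c+, are the double crossovers. Comparing them with the parentals, only the c allele has switched, so c is the middle locus and the order is co – c – al.
Crossovers in the c–al interval produce the single-crossover classes al+ co+ c+ and al co c (75 + 74 = 149) plus the double crossovers (28).
RF(c–al) = (149 + 28) / 1969 = 177/1969 = 0.0899 → 9.0 centimorgans.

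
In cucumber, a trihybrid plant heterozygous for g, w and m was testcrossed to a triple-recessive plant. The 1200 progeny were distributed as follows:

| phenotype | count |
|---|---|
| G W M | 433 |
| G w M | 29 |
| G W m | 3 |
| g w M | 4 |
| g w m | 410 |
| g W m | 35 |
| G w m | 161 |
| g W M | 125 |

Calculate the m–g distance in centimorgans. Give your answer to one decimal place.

The two most frequent reciprocal classes, g w m and G W M, are the parental types, so the F1 was g w m / G W M.
The two rarest classes, g w M and G W m, are the double crossovers. Comparing them with the parentals, only the m allele has switched, so m is the middle locus and the order is g – m – w.
Crossovers in the g–m interval produce the single-crossover classes G w m and g W M (161 + 125 = 286) plus the double crossovers (7).
RF(g–m) = (286 + 7) / 1200 = 293/1200 = 0.2442 → 24.4 centimorgans.

24.4 centimorgans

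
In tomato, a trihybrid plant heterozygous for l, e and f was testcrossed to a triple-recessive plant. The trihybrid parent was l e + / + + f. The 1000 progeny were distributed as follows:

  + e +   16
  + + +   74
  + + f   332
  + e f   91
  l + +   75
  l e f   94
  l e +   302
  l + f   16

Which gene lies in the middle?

l

The two rarest classes, + e + and l + f, are the double crossovers. Comparing them with the parentals, only the l allele has switched, so l is the middle locus and the order is f – l – e.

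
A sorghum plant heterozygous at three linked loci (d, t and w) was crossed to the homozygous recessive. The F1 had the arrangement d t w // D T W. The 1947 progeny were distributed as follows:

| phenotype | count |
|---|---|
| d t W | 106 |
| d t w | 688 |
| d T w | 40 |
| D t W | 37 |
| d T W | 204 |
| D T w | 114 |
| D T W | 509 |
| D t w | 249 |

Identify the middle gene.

t

The two rarest classes, d T w and D t W, are the double crossovers. Comparing them with the parentals, only the t allele has switched, so t is the middle locus and the order is w – t – d.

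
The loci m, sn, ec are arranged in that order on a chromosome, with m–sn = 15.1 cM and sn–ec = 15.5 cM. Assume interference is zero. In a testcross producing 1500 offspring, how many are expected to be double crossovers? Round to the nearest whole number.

35

Map distances give recombination frequencies of 0.151 and 0.155 for the two intervals.
With no interference, expected double-crossover frequency = 0.151 × 0.155 = 0.02340.
Expected number = 0.02340 × 1500 = 35.11 ≈ 35.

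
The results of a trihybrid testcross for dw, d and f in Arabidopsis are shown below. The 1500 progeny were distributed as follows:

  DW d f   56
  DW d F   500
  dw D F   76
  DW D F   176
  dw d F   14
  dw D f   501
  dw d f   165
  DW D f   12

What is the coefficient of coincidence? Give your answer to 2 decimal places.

The two most frequent reciprocal classes, dw D f and DW d F, are the parental types, so the F1 was dw D f / DW d F.
The two rarest classes, DW D f and dw d F, are the double crossovers. Comparing them with the parentals, only the dw allele has switched, so dw is the middle locus and the order is f – dw – d.
f–dw: (132 + 26)/1500 = 0.1053; dw–d: (341 + 26)/1500 = 0.2447.
Expected DCO frequency = 0.1053 × 0.2447 ≈ 0.02577; observed = 26/1500 ≈ 0.01733.
Coefficient of coincidence = 0.01733/0.02577 ≈ 0.67.

0.67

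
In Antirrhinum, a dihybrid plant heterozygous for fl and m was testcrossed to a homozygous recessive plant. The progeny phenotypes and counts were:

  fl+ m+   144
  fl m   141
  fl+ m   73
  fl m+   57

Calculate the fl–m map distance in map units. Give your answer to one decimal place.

31.3 map units

The two most frequent classes, fl+ m+ (144) and fl m (141), are the parental types, so the F1 was fl+ m+ / fl m.
The recombinant classes are fl+ m and fl m+: 73 + 57 = 130.
Recombination frequency = 130/415 = 0.3133 ≈ 31.3%, i.e. 31.3 map units.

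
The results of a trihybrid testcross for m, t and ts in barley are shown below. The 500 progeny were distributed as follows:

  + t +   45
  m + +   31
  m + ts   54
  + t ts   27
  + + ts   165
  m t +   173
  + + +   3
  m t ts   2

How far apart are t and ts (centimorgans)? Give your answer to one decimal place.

12.6 centimorgans

The two most frequent reciprocal classes, m t + and + + ts, are the parental types, so the F1 was m t + / + + ts.
The two rarest classes, m t ts and + + +, are the double crossovers. Comparing them with the parentals, only the ts allele has switched, so ts is the middle locus and the order is t – ts – m.
Crossovers in the t–ts interval produce the single-crossover classes m + + and + t ts (31 + 27 = 58) plus the double crossovers (5).
RF(t–ts) = (58 + 5) / 500 = 63/500 = 0.1260 → 12.6 centimorgans.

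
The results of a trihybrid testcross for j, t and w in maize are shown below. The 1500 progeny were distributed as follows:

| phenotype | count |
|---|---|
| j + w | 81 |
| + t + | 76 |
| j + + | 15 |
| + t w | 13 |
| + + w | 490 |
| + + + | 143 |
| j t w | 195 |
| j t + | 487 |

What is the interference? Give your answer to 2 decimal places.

The two most frequent reciprocal classes, j t + and + + w, are the parental types, so the F1 was j t + / + + w.
The two rarest classes, j + + and + t w, are the double crossovers. Comparing them with the parentals, only the t allele has switched, so t is the middle locus and the order is w – t – j.
w–t: (338 + 28)/1500 = 0.2440; t–j: (157 + 28)/1500 = 0.1233.
Expected DCO frequency = 0.2440 × 0.1233 ≈ 0.03009; observed = 28/1500 ≈ 0.01867.
Coefficient of coincidence = 0.01867/0.03009 ≈ 0.62; interference = 1 − 0.62 = 0.38.

0.38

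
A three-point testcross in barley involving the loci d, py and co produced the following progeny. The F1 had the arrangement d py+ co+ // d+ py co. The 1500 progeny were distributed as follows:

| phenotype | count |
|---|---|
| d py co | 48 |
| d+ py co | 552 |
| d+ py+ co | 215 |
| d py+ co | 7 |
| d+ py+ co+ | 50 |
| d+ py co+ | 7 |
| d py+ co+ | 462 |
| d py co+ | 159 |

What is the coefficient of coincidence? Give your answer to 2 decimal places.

0.48

The two rarest classes, d py+ co and d+ py co+, are the double crossovers. Comparing them with the parentals, only the co allele has switched, so co is the middle locus and the order is d – co – py.
d–co: (98 + 14)/1500 = 0.0747; co–py: (374 + 14)/1500 = 0.2587.
Expected DCO frequency = 0.0747 × 0.2587 ≈ 0.01932; observed = 14/1500 ≈ 0.00933.
Coefficient of coincidence = 0.00933/0.01932 ≈ 0.48.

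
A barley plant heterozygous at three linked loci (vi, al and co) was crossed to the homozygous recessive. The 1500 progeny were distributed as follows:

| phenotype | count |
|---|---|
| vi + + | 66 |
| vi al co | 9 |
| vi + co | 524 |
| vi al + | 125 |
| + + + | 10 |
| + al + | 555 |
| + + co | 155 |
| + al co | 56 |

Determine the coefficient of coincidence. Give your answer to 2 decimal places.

0.68

The two most frequent reciprocal classes, vi + co and + al +, are the parental types, so the F1 was vi + co / + al +.
The two rarest classes, vi al co and + + +, are the double crossovers. Comparing them with the parentals, only the al allele has switched, so al is the middle locus and the order is vi – al – co.
vi–al: (280 + 19)/1500 = 0.1993; al–co: (122 + 19)/1500 = 0.0940.
Expected DCO frequency = 0.1993 × 0.0940 ≈ 0.01873; observed = 19/1500 ≈ 0.01267.
Coefficient of coincidence = 0.01267/0.01873 ≈ 0.68.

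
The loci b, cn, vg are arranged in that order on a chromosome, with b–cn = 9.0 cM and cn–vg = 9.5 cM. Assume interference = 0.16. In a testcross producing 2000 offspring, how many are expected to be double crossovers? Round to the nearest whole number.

Map distances give recombination frequencies of 0.090 and 0.095 for the two intervals.
With interference 0.16 (so coincidence = 0.84), expected double-crossover frequency = 0.090 × 0.095 × 0.84 = 0.00718.
Expected number = 0.00718 × 2000 = 14.36 ≈ 14.

14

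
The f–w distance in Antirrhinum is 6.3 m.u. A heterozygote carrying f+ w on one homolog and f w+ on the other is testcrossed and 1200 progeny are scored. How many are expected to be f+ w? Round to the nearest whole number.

562

A map distance of 6.3 m.u. corresponds to a recombination frequency of 0.063.
The F1 is f+ w / f w+, so f+ w is a parental gamete class with expected frequency (1 − r)/2 = 0.937/2 = 0.4685.
Expected number = 0.4685 × 1200 = 562.20 ≈ 562.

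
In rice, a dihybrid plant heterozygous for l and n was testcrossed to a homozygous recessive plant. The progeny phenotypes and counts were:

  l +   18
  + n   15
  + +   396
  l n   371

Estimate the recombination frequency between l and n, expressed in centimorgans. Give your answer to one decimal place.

4.1 centimorgans

The two most frequent classes, + + (396) and l n (371), are the parental types, so the F1 was + + / l n.
The recombinant classes are + n and l +: 15 + 18 = 33.
Recombination frequency = 33/800 = 0.0413 ≈ 4.1%, i.e. 4.1 centimorgans.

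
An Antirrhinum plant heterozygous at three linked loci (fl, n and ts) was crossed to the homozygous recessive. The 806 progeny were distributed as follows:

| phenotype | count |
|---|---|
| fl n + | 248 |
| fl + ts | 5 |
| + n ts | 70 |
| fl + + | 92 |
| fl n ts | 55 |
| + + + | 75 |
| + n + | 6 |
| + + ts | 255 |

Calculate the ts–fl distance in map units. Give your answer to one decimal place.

The two most frequent reciprocal classes, fl n + and + + ts, are the parental types, so the F1 was fl n + / + + ts.
The two rarest classes, + n + and fl + ts, are the double crossovers. Comparing them with the parentals, only the fl allele has switched, so fl is the middle locus and the order is n – fl – ts.
Crossovers in the fl–ts interval produce the single-crossover classes fl n ts and + + + (55 + 75 = 130) plus the double crossovers (11).
RF(fl–ts) = (130 + 11) / 806 = 141/806 = 0.1749 → 17.5 map units.

17.5 map units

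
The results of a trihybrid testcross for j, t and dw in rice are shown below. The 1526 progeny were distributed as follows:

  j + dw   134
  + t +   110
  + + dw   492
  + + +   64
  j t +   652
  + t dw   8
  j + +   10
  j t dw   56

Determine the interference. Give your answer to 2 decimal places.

The two most frequent reciprocal classes, j t + and + + dw, are the parental types, so the F1 was j t + / + + dw.
The two rarest classes, j + + and + t dw, are the double crossovers. Comparing them with the parentals, only the t allele has switched, so t is the middle locus and the order is j – t – dw.
j–t: (244 + 18)/1526 = 0.1717; t–dw: (120 + 18)/1526 = 0.0904.
Expected DCO frequency = 0.1717 × 0.0904 ≈ 0.01552; observed = 18/1526 ≈ 0.01180.
Coefficient of coincidence = 0.01180/0.01552 ≈ 0.76; interference = 1 − 0.76 = 0.24.

0.24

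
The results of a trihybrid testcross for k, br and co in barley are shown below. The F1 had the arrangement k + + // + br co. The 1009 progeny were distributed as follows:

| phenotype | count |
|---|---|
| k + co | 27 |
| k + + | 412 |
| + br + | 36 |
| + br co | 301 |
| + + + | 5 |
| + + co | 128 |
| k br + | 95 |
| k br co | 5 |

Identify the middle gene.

The two rarest classes, + + + and k br co, are the double crossovers. Comparing them with the parentals, only the k allele has switched, so k is the middle locus and the order is br – k – co.

k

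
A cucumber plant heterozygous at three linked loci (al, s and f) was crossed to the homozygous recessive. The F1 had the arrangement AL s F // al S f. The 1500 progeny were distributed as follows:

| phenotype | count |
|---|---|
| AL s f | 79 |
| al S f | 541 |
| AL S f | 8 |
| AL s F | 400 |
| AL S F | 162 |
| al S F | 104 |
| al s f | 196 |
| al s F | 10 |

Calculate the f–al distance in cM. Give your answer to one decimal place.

13.4 cM

The two rarest classes, al s F and AL S f, are the double crossovers. Comparing them with the parentals, only the al allele has switched, so al is the middle locus and the order is s – al – f.
Crossovers in the al–f interval produce the single-crossover classes AL s f and al S F (79 + 104 = 183) plus the double crossovers (18).
RF(al–f) = (183 + 18) / 1500 = 201/1500 = 0.1340 → 13.4 cM.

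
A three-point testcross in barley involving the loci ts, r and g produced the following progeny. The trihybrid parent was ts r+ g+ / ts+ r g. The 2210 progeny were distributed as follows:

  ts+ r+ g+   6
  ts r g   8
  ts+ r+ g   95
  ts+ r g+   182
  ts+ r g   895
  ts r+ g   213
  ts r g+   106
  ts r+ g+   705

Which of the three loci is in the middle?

The two rarest classes, ts+ r+ g+ and ts r g, are the double crossovers. Comparing them with the parentals, only the ts allele has switched, so ts is the middle locus and the order is r – ts – g.

ts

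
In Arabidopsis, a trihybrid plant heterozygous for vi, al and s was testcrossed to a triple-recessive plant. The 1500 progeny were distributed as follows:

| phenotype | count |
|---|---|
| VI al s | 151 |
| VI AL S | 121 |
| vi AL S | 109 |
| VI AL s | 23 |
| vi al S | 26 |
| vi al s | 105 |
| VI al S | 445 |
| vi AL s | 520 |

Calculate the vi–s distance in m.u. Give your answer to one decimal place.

20.6 m.u.

The two most frequent reciprocal classes, VI al S and vi AL s, are the parental types, so the F1 was VI al S / vi AL s.
The two rarest classes, vi al S and VI AL s, are the double crossovers. Comparing them with the parentals, only the vi allele has switched, so vi is the middle locus and the order is al – vi – s.
Crossovers in the vi–s interval produce the single-crossover classes VI al s and vi AL S (151 + 109 = 260) plus the double crossovers (49).
RF(vi–s) = (260 + 49) / 1500 = 309/1500 = 0.2060 → 20.6 m.u.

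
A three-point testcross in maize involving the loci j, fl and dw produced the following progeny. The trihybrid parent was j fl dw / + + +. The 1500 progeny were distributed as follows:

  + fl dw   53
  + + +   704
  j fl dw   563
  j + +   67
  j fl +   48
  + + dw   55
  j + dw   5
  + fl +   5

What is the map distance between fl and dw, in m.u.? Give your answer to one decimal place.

The two rarest classes, j + dw and + fl +, are the double crossovers. Comparing them with the parentals, only the fl allele has switched, so fl is the middle locus and the order is dw – fl – j.
Crossovers in the dw–fl interval produce the single-crossover classes j fl + and + + dw (48 + 55 = 103) plus the double crossovers (10).
RF(dw–fl) = (103 + 10) / 1500 = 113/1500 = 0.0753 → 7.5 m.u.

7.5 m.u.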